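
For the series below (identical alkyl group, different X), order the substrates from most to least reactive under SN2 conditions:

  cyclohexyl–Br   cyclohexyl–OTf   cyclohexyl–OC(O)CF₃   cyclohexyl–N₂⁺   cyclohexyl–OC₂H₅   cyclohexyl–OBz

The skeletons are identical, so relative rate is governed entirely by leaving-group ability.
A good leaving group is a weak base: the lower the pKₐ of its conjugate acid, the more readily it departs.
cyclohexyl–N₂⁺ loses N₂: no meaningful conjugate acid; N₂ departs as an exceptionally stable neutral molecule
cyclohexyl–OTf loses OTf⁻: pKₐ(CF₃SO₃H (triflic acid)) ≈ -14
cyclohexyl–Br loses Br⁻: pKₐ(HBr) ≈ -9
cyclohexyl–OC(O)CF₃ loses CF₃COO⁻: pKₐ(CF₃COOH) ≈ 0.2
cyclohexyl–OBz loses PhCOO⁻: pKₐ(C₆H₅COOH) ≈ 4.2
cyclohexyl–OC₂H₅ loses CH₃CH₂O⁻: pKₐ(CH₃CH₂OH) ≈ 16

cyclohexyl–N₂⁺ > cyclohexyl–OTf > cyclohexyl–Br > cyclohexyl–OC(O)CF₃ > cyclohexyl–OBz > cyclohexyl–OC₂H₅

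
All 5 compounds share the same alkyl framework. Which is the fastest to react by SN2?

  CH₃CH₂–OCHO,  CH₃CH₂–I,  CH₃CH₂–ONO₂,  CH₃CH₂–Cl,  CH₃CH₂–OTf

CH₃CH₂–OTf

Same R in every case — rank the leaving groups.
A good leaving group is a weak base: the lower the pKₐ of its conjugate acid, the more readily it departs.
CH₃CH₂–OTf loses OTf⁻: pKₐ(CF₃SO₃H (triflic acid)) ≈ -14
CH₃CH₂–I loses I⁻: pKₐ(HI) ≈ -10
CH₃CH₂–Cl loses Cl⁻: pKₐ(HCl) ≈ -7
CH₃CH₂–ONO₂ loses NO₃⁻: pKₐ(HNO₃) ≈ -1.3
CH₃CH₂–OCHO loses HCOO⁻: pKₐ(HCOOH) ≈ 3.8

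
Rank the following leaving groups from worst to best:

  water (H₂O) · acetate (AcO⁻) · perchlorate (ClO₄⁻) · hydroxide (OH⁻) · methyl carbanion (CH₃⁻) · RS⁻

methyl carbanion (CH₃⁻) < hydroxide (OH⁻) < RS⁻ < acetate (AcO⁻) < water (H₂O) < perchlorate (ClO₄⁻)

perchlorate (ClO₄⁻): pKₐ(HClO₄) ≈ -10 — extremely weak base; rarely used for safety reasons
water (H₂O): pKₐ(H₃O⁺) ≈ -1.7
acetate (AcO⁻): pKₐ(CH₃COOH) ≈ 4.8
RS⁻: pKₐ(RSH (a thiol)) ≈ 10.5 — moderately basic; rarely leaves without activation
hydroxide (OH⁻): pKₐ(H₂O) ≈ 15.7
methyl carbanion (CH₃⁻): pKₐ(CH₄) ≈ 48 — unstabilised carbanion; the worst conceivable leaving group
Reversing gives the worst-to-best order requested.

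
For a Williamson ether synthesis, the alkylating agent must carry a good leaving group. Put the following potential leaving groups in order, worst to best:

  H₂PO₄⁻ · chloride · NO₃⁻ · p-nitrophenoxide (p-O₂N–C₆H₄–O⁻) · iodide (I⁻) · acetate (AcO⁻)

p-nitrophenoxide (p-O₂N–C₆H₄–O⁻) < acetate (AcO⁻) < H₂PO₄⁻ < NO₃⁻ < chloride < iodide (I⁻)

iodide (I⁻): pKₐ(HI) ≈ -10
chloride: pKₐ(HCl) ≈ -7
NO₃⁻: pKₐ(HNO₃) ≈ -1.3
H₂PO₄⁻: pKₐ(H₃PO₄) ≈ 2.1
acetate (AcO⁻): pKₐ(CH₃COOH) ≈ 4.8
p-nitrophenoxide (p-O₂N–C₆H₄–O⁻): pKₐ(p-nitrophenol) ≈ 7.2
Listed from poorest to best leaving group as asked.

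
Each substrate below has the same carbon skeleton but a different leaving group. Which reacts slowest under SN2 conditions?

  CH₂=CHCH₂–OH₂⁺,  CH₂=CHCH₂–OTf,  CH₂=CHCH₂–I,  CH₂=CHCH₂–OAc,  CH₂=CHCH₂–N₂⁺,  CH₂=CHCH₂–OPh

With the same alkyl group throughout, only the leaving group differentiates the rates.
Rank by basicity of the departing species: weakest base leaves most easily.
CH₂=CHCH₂–N₂⁺ loses N₂: no meaningful conjugate acid; N₂ departs as an exceptionally stable neutral molecule
CH₂=CHCH₂–OTf loses OTf⁻: pKₐ(CF₃SO₃H (triflic acid)) ≈ -14
CH₂=CHCH₂–I loses I⁻: pKₐ(HI) ≈ -10
CH₂=CHCH₂–OH₂⁺ loses H₂O: pKₐ(H₃O⁺) ≈ -1.7
CH₂=CHCH₂–OAc loses AcO⁻: pKₐ(CH₃COOH) ≈ 4.8
CH₂=CHCH₂–OPh loses PhO⁻: pKₐ(C₆H₅OH (phenol)) ≈ 10

CH₂=CHCH₂–OPh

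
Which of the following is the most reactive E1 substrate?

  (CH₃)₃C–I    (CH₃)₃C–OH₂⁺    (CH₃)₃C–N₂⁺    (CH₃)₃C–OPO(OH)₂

Identical carbon frameworks mean the comparison reduces to leaving-group quality.
The more stable X⁻ (or X) is on its own — i.e. the weaker a base it is — the better a leaving group it makes.
(CH₃)₃C–N₂⁺ loses N₂: no meaningful conjugate acid; N₂ departs as an exceptionally stable neutral molecule
(CH₃)₃C–I loses I⁻: pKₐ(HI) ≈ -10
(CH₃)₃C–OH₂⁺ loses H₂O: pKₐ(H₃O⁺) ≈ -1.7
(CH₃)₃C–OPO(OH)₂ loses H₂PO₄⁻: pKₐ(H₃PO₄) ≈ 2.1

(CH₃)₃C–N₂⁺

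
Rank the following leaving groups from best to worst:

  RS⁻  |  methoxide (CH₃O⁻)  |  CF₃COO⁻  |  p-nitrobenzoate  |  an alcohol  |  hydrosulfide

Rank by basicity of the departing species: weakest base leaves most easily.
an alcohol: pKₐ(R'OH₂⁺) ≈ -2.4
CF₃COO⁻: pKₐ(CF₃COOH) ≈ 0.2
p-nitrobenzoate: pKₐ(p-nitrobenzoic acid) ≈ 3.4 — electron-withdrawing nitro group stabilises the carboxylate
hydrosulfide: pKₐ(H₂S) ≈ 7 — larger and more polarisable than the oxygen analogue
RS⁻: pKₐ(RSH (a thiol)) ≈ 10.5 — moderately basic; rarely leaves without activation
methoxide (CH₃O⁻): pKₐ(CH₃OH) ≈ 15.5 — strong base; alkoxides do not leave unassisted

an alcohol > CF₃COO⁻ > p-nitrobenzoate > hydrosulfide > RS⁻ > methoxide (CH₃O⁻)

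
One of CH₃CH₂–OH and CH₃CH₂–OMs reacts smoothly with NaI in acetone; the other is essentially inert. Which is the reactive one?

From CH₃CH₂–OH the departing group would be OH⁻ (pKₐ(H₂O) ≈ 15.7). Strong base; essentially never leaves without prior activation.
From CH₃CH₂–OMs the leaving group is OMs⁻ (pKₐ(CH₃SO₃H (MsOH)) ≈ -1.9). Resonance-delocalised alkanesulfonate.
(In practice CH₃CH₂–OMs is made from CH₃CH₂–OH by treatment with MsCl / Et₃N, converting the hydroxyl into a mesylate.)

CH₃CH₂–OMs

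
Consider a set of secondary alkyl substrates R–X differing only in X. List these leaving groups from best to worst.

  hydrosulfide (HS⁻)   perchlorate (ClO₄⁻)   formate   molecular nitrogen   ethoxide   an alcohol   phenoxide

molecular nitrogen: no meaningful conjugate acid; N₂ departs as an exceptionally stable neutral molecule
perchlorate (ClO₄⁻): pKₐ(HClO₄) ≈ -10
an alcohol: pKₐ(R'OH₂⁺) ≈ -2.4
formate: pKₐ(HCOOH) ≈ 3.8 — resonance-stabilised carboxylate
hydrosulfide (HS⁻): pKₐ(H₂S) ≈ 7 — larger and more polarisable than the oxygen analogue
phenoxide: pKₐ(C₆H₅OH (phenol)) ≈ 10
ethoxide: pKₐ(CH₃CH₂OH) ≈ 16 — strong base; alkoxides do not leave unassisted

molecular nitrogen > perchlorate (ClO₄⁻) > an alcohol > formate > hydrosulfide (HS⁻) > phenoxide > ethoxide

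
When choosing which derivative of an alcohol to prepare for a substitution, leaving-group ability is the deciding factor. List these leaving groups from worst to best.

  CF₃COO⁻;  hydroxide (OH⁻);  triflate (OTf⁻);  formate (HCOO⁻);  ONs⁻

Leaving-group ability tracks the stability of the departed species; conjugate-acid pKₐ is the usual yardstick (lower pKₐ → better LG).
triflate (OTf⁻): pKₐ(CF₃SO₃H (triflic acid)) ≈ -14
ONs⁻: pKₐ(p-O₂NC₆H₄SO₃H) ≈ -3.5
CF₃COO⁻: pKₐ(CF₃COOH) ≈ 0.2
formate (HCOO⁻): pKₐ(HCOOH) ≈ 3.8
hydroxide (OH⁻): pKₐ(H₂O) ≈ 15.7
The question asks for worst first, so the sequence is read in increasing leaving-group ability.

hydroxide (OH⁻) < formate (HCOO⁻) < CF₃COO⁻ < ONs⁻ < triflate (OTf⁻)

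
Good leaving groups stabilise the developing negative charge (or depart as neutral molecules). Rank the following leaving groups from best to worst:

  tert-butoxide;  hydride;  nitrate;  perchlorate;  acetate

perchlorate: pKₐ(HClO₄) ≈ -10
nitrate: pKₐ(HNO₃) ≈ -1.3
acetate: pKₐ(CH₃COOH) ≈ 4.8
tert-butoxide: pKₐ(t-BuOH) ≈ 18
hydride: pKₐ(H₂) ≈ 36

perchlorate > nitrate > acetate > tert-butoxide > hydride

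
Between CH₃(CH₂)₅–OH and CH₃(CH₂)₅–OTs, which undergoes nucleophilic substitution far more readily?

CH₃(CH₂)₅–OTs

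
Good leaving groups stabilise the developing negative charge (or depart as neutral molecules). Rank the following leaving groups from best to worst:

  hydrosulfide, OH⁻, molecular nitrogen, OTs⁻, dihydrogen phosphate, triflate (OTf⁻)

The more stable X⁻ (or X) is on its own — i.e. the weaker a base it is — the better a leaving group it makes.
molecular nitrogen: no meaningful conjugate acid; N₂ departs as an exceptionally stable neutral molecule
triflate (OTf⁻): pKₐ(CF₃SO₃H (triflic acid)) ≈ -14
OTs⁻: pKₐ(p-CH₃C₆H₄SO₃H (TsOH)) ≈ -2.8
dihydrogen phosphate: pKₐ(H₃PO₄) ≈ 2.1
hydrosulfide: pKₐ(H₂S) ≈ 7
OH⁻: pKₐ(H₂O) ≈ 15.7

molecular nitrogen > triflate (OTf⁻) > OTs⁻ > dihydrogen phosphate > hydrosulfide > OH⁻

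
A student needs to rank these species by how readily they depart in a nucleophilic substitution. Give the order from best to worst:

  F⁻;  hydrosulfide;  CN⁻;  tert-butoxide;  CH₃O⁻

F⁻ > hydrosulfide > CN⁻ > CH₃O⁻ > tert-butoxide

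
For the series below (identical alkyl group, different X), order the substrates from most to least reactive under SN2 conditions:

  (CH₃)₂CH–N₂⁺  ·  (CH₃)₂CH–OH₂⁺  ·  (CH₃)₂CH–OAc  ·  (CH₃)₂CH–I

(CH₃)₂CH–N₂⁺ > (CH₃)₂CH–I > (CH₃)₂CH–OH₂⁺ > (CH₃)₂CH–OAc

With the same alkyl group throughout, only the leaving group differentiates the rates.
The more stable X⁻ (or X) is on its own — i.e. the weaker a base it is — the better a leaving group it makes.
(CH₃)₂CH–N₂⁺ loses N₂: no meaningful conjugate acid; N₂ departs as an exceptionally stable neutral molecule
(CH₃)₂CH–I loses I⁻: pKₐ(HI) ≈ -10
(CH₃)₂CH–OH₂⁺ loses H₂O: pKₐ(H₃O⁺) ≈ -1.7
(CH₃)₂CH–OAc loses AcO⁻: pKₐ(CH₃COOH) ≈ 4.8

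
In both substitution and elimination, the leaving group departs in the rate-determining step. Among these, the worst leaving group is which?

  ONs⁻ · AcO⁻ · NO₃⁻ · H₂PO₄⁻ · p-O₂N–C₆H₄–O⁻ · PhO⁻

Rank by basicity of the departing species: weakest base leaves most easily.
ONs⁻: pKₐ(p-O₂NC₆H₄SO₃H) ≈ -3.5
NO₃⁻: pKₐ(HNO₃) ≈ -1.3
H₂PO₄⁻: pKₐ(H₃PO₄) ≈ 2.1
AcO⁻: pKₐ(CH₃COOH) ≈ 4.8
p-O₂N–C₆H₄–O⁻: pKₐ(p-nitrophenol) ≈ 7.2
PhO⁻: pKₐ(C₆H₅OH (phenol)) ≈ 10

PhO⁻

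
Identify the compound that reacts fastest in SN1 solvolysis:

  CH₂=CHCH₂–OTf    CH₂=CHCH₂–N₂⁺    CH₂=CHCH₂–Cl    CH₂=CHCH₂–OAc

The skeletons are identical, so relative rate is governed entirely by leaving-group ability.
Rank by basicity of the departing species: weakest base leaves most easily.
CH₂=CHCH₂–N₂⁺ loses N₂: no meaningful conjugate acid; N₂ departs as an exceptionally stable neutral molecule
CH₂=CHCH₂–OTf loses OTf⁻: pKₐ(CF₃SO₃H (triflic acid)) ≈ -14
CH₂=CHCH₂–Cl loses Cl⁻: pKₐ(HCl) ≈ -7
CH₂=CHCH₂–OAc loses AcO⁻: pKₐ(CH₃COOH) ≈ 4.8

CH₂=CHCH₂–N₂⁺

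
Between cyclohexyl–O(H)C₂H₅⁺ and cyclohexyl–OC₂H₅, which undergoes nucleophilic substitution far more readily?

From cyclohexyl–OC₂H₅ the departing group would be CH₃CH₂O⁻ (pKₐ(CH₃CH₂OH) ≈ 16). Strong base; alkoxides do not leave unassisted.
From cyclohexyl–O(H)C₂H₅⁺ the leaving group is R'OH (pKₐ(R'OH₂⁺) ≈ -2.4). Neutral; leaves from a protonated ether (an oxonium ion, R–O(H)R'⁺).
(In practice cyclohexyl–O(H)C₂H₅⁺ is made from cyclohexyl–OC₂H₅ by protonation with concentrated HBr, allowing neutral ethanol, rather than ethoxide, to depart.)

cyclohexyl–O(H)C₂H₅⁺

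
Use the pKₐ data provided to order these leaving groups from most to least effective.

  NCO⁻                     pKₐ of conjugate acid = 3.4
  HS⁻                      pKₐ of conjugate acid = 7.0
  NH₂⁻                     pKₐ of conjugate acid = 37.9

Lower conjugate-acid pKₐ ⇒ weaker base ⇒ better leaving group.
Sorting by the given values: NCO⁻ (3.4), HS⁻ (7.0), NH₂⁻ (37.9).

NCO⁻ > HS⁻ > NH₂⁻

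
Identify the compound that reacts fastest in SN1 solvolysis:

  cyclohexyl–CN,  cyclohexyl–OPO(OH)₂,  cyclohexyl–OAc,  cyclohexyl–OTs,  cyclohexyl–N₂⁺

cyclohexyl–N₂⁺

With the same alkyl group throughout, only the leaving group differentiates the rates.
Leaving-group ability tracks the stability of the departed species; conjugate-acid pKₐ is the usual yardstick (lower pKₐ → better LG).
cyclohexyl–N₂⁺ loses N₂: no meaningful conjugate acid; N₂ departs as an exceptionally stable neutral molecule
cyclohexyl–OTs loses OTs⁻: pKₐ(p-CH₃C₆H₄SO₃H (TsOH)) ≈ -2.8
cyclohexyl–OPO(OH)₂ loses H₂PO₄⁻: pKₐ(H₃PO₄) ≈ 2.1
cyclohexyl–OAc loses AcO⁻: pKₐ(CH₃COOH) ≈ 4.8
cyclohexyl–CN loses CN⁻: pKₐ(HCN) ≈ 9.2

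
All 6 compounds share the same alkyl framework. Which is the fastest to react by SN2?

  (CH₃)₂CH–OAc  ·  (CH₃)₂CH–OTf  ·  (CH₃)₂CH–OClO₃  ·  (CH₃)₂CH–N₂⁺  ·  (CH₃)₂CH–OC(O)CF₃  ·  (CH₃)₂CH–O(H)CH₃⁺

(CH₃)₂CH–N₂⁺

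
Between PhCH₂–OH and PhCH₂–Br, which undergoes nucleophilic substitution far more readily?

PhCH₂–Br

From PhCH₂–OH the departing group would be OH⁻ (pKₐ(H₂O) ≈ 15.7). Strong base; essentially never leaves without prior activation.
From PhCH₂–Br the leaving group is Br⁻ (pKₐ(HBr) ≈ -9). Weak base; good leaving group.
(In practice PhCH₂–Br is made from PhCH₂–OH by treatment with PBr₃, replacing the hydroxyl with bromide.)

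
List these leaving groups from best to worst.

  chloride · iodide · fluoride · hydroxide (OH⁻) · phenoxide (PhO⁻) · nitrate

iodide > chloride > nitrate > fluoride > phenoxide (PhO⁻) > hydroxide (OH⁻)

The more stable X⁻ (or X) is on its own — i.e. the weaker a base it is — the better a leaving group it makes.
iodide: pKₐ(HI) ≈ -10 — large, highly polarisable; very weak base
chloride: pKₐ(HCl) ≈ -7
nitrate: pKₐ(HNO₃) ≈ -1.3 — resonance-delocalised over three oxygens
fluoride: pKₐ(HF) ≈ 3.2 — small and strongly basic; the poor halide leaving group
phenoxide (PhO⁻): pKₐ(C₆H₅OH (phenol)) ≈ 10
hydroxide (OH⁻): pKₐ(H₂O) ≈ 15.7 — strong base; essentially never leaves without prior activation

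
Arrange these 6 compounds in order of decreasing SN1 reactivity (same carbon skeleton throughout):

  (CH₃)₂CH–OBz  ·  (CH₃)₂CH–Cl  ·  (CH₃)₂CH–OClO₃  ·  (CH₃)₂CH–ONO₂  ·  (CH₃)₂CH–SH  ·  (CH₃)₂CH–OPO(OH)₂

(CH₃)₂CH–OClO₃ > (CH₃)₂CH–Cl > (CH₃)₂CH–ONO₂ > (CH₃)₂CH–OPO(OH)₂ > (CH₃)₂CH–OBz > (CH₃)₂CH–SH

The skeletons are identical, so relative rate is governed entirely by leaving-group ability.
Leaving-group ability tracks the stability of the departed species; conjugate-acid pKₐ is the usual yardstick (lower pKₐ → better LG).
(CH₃)₂CH–OClO₃ loses ClO₄⁻: pKₐ(HClO₄) ≈ -10
(CH₃)₂CH–Cl loses Cl⁻: pKₐ(HCl) ≈ -7
(CH₃)₂CH–ONO₂ loses NO₃⁻: pKₐ(HNO₃) ≈ -1.3
(CH₃)₂CH–OPO(OH)₂ loses H₂PO₄⁻: pKₐ(H₃PO₄) ≈ 2.1
(CH₃)₂CH–OBz loses PhCOO⁻: pKₐ(C₆H₅COOH) ≈ 4.2
(CH₃)₂CH–SH loses HS⁻: pKₐ(H₂S) ≈ 7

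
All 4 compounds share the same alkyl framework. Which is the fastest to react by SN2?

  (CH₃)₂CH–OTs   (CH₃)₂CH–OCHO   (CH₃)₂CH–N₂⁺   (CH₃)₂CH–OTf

With the same alkyl group throughout, only the leaving group differentiates the rates.
The more stable X⁻ (or X) is on its own — i.e. the weaker a base it is — the better a leaving group it makes.
(CH₃)₂CH–N₂⁺ loses N₂: no meaningful conjugate acid; N₂ departs as an exceptionally stable neutral molecule
(CH₃)₂CH–OTf loses OTf⁻: pKₐ(CF₃SO₃H (triflic acid)) ≈ -14
(CH₃)₂CH–OTs loses OTs⁻: pKₐ(p-CH₃C₆H₄SO₃H (TsOH)) ≈ -2.8
(CH₃)₂CH–OCHO loses HCOO⁻: pKₐ(HCOOH) ≈ 3.8

(CH₃)₂CH–N₂⁺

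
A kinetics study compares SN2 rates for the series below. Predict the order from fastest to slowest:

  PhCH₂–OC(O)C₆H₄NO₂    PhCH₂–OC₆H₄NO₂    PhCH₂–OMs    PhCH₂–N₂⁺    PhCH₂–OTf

PhCH₂–N₂⁺ > PhCH₂–OTf > PhCH₂–OMs > PhCH₂–OC(O)C₆H₄NO₂ > PhCH₂–OC₆H₄NO₂

The skeletons are identical, so relative rate is governed entirely by leaving-group ability.
Rank by basicity of the departing species: weakest base leaves most easily.
PhCH₂–N₂⁺ loses N₂: no meaningful conjugate acid; N₂ departs as an exceptionally stable neutral molecule
PhCH₂–OTf loses OTf⁻: pKₐ(CF₃SO₃H (triflic acid)) ≈ -14
PhCH₂–OMs loses OMs⁻: pKₐ(CH₃SO₃H (MsOH)) ≈ -1.9
PhCH₂–OC(O)C₆H₄NO₂ loses p-O₂N–C₆H₄–COO⁻: pKₐ(p-nitrobenzoic acid) ≈ 3.4
PhCH₂–OC₆H₄NO₂ loses p-O₂N–C₆H₄–O⁻: pKₐ(p-nitrophenol) ≈ 7.2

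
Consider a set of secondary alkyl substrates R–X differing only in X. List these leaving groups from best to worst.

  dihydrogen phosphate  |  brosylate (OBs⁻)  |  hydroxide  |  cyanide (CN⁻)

Leaving-group ability tracks the stability of the departed species; conjugate-acid pKₐ is the usual yardstick (lower pKₐ → better LG).
brosylate (OBs⁻): pKₐ(p-BrC₆H₄SO₃H) ≈ -2.8 — arenesulfonate with a p-bromo substituent
dihydrogen phosphate: pKₐ(H₃PO₄) ≈ 2.1
cyanide (CN⁻): pKₐ(HCN) ≈ 9.2
hydroxide: pKₐ(H₂O) ≈ 15.7 — strong base; essentially never leaves without prior activation

brosylate (OBs⁻) > dihydrogen phosphate > cyanide (CN⁻) > hydroxide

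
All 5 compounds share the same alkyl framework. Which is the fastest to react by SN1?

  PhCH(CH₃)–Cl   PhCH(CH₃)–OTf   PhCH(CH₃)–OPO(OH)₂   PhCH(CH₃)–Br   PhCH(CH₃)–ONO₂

With the same alkyl group throughout, only the leaving group differentiates the rates.
Rank by basicity of the departing species: weakest base leaves most easily.
PhCH(CH₃)–OTf loses OTf⁻: pKₐ(CF₃SO₃H (triflic acid)) ≈ -14
PhCH(CH₃)–Br loses Br⁻: pKₐ(HBr) ≈ -9
PhCH(CH₃)–Cl loses Cl⁻: pKₐ(HCl) ≈ -7
PhCH(CH₃)–ONO₂ loses NO₃⁻: pKₐ(HNO₃) ≈ -1.3
PhCH(CH₃)–OPO(OH)₂ loses H₂PO₄⁻: pKₐ(H₃PO₄) ≈ 2.1

PhCH(CH₃)–OTf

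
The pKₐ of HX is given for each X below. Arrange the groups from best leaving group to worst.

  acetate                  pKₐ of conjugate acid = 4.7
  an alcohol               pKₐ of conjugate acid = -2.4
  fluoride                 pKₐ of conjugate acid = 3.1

Lower conjugate-acid pKₐ ⇒ weaker base ⇒ better leaving group.
Sorting by the given values: an alcohol (-2.4), fluoride (3.1), acetate (4.7).

an alcohol > fluoride > acetate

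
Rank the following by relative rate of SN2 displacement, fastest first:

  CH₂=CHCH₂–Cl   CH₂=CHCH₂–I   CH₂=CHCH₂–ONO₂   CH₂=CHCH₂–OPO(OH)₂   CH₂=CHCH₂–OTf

With the same alkyl group throughout, only the leaving group differentiates the rates.
Leaving-group ability tracks the stability of the departed species; conjugate-acid pKₐ is the usual yardstick (lower pKₐ → better LG).
CH₂=CHCH₂–OTf loses OTf⁻: pKₐ(CF₃SO₃H (triflic acid)) ≈ -14
CH₂=CHCH₂–I loses I⁻: pKₐ(HI) ≈ -10
CH₂=CHCH₂–Cl loses Cl⁻: pKₐ(HCl) ≈ -7
CH₂=CHCH₂–ONO₂ loses NO₃⁻: pKₐ(HNO₃) ≈ -1.3
CH₂=CHCH₂–OPO(OH)₂ loses H₂PO₄⁻: pKₐ(H₃PO₄) ≈ 2.1

CH₂=CHCH₂–OTf > CH₂=CHCH₂–I > CH₂=CHCH₂–Cl > CH₂=CHCH₂–ONO₂ > CH₂=CHCH₂–OPO(OH)₂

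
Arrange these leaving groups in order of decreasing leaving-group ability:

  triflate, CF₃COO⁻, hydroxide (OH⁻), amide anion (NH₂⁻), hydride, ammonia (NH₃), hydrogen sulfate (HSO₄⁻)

triflate > hydrogen sulfate (HSO₄⁻) > CF₃COO⁻ > ammonia (NH₃) > hydroxide (OH⁻) > hydride > amide anion (NH₂⁻)

triflate: pKₐ(CF₃SO₃H (triflic acid)) ≈ -14
hydrogen sulfate (HSO₄⁻): pKₐ(H₂SO₄) ≈ -3
CF₃COO⁻: pKₐ(CF₃COOH) ≈ 0.2
ammonia (NH₃): pKₐ(NH₄⁺) ≈ 9.2
hydroxide (OH⁻): pKₐ(H₂O) ≈ 15.7
hydride: pKₐ(H₂) ≈ 36
amide anion (NH₂⁻): pKₐ(NH₃) ≈ 38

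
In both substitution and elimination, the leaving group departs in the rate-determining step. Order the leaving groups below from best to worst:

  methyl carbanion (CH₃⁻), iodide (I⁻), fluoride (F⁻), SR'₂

A good leaving group is a weak base: the lower the pKₐ of its conjugate acid, the more readily it departs.
iodide (I⁻): pKₐ(HI) ≈ -10
SR'₂: pKₐ(R'₂SH⁺) ≈ -7 — neutral; leaves from a sulfonium salt (R–SR'₂⁺)
fluoride (F⁻): pKₐ(HF) ≈ 3.2 — small and strongly basic; the poor halide leaving group
methyl carbanion (CH₃⁻): pKₐ(CH₄) ≈ 48

iodide (I⁻) > SR'₂ > fluoride (F⁻) > methyl carbanion (CH₃⁻)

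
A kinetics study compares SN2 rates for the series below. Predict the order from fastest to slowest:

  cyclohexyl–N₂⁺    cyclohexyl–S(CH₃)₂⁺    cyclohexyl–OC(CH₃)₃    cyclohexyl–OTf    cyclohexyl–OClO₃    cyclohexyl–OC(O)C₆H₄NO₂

Same R in every case — rank the leaving groups.
The more stable X⁻ (or X) is on its own — i.e. the weaker a base it is — the better a leaving group it makes.
cyclohexyl–N₂⁺ loses N₂: no meaningful conjugate acid; N₂ departs as an exceptionally stable neutral molecule
cyclohexyl–OTf loses OTf⁻: pKₐ(CF₃SO₃H (triflic acid)) ≈ -14
cyclohexyl–OClO₃ loses ClO₄⁻: pKₐ(HClO₄) ≈ -10
cyclohexyl–S(CH₃)₂⁺ loses SR'₂: pKₐ(R'₂SH⁺) ≈ -7
cyclohexyl–OC(O)C₆H₄NO₂ loses p-O₂N–C₆H₄–COO⁻: pKₐ(p-nitrobenzoic acid) ≈ 3.4
cyclohexyl–OC(CH₃)₃ loses (CH₃)₃CO⁻: pKₐ(t-BuOH) ≈ 18

cyclohexyl–N₂⁺ > cyclohexyl–OTf > cyclohexyl–OClO₃ > cyclohexyl–S(CH₃)₂⁺ > cyclohexyl–OC(O)C₆H₄NO₂ > cyclohexyl–OC(CH₃)₃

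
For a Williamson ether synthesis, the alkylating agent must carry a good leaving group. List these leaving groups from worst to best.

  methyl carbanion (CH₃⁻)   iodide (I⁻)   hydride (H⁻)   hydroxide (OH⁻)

A good leaving group is a weak base: the lower the pKₐ of its conjugate acid, the more readily it departs.
iodide (I⁻): pKₐ(HI) ≈ -10
hydroxide (OH⁻): pKₐ(H₂O) ≈ 15.7 — strong base; essentially never leaves without prior activation
hydride (H⁻): pKₐ(H₂) ≈ 36 — extremely strong base; leaves only in special hydride-transfer contexts
methyl carbanion (CH₃⁻): pKₐ(CH₄) ≈ 48 — unstabilised carbanion; the worst conceivable leaving group
Listed from poorest to best leaving group as asked.

methyl carbanion (CH₃⁻) < hydride (H⁻) < hydroxide (OH⁻) < iodide (I⁻)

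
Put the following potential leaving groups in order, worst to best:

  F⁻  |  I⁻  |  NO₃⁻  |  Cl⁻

F⁻ < NO₃⁻ < Cl⁻ < I⁻

A good leaving group is a weak base: the lower the pKₐ of its conjugate acid, the more readily it departs.
I⁻: pKₐ(HI) ≈ -10 — large, highly polarisable; very weak base
Cl⁻: pKₐ(HCl) ≈ -7
NO₃⁻: pKₐ(HNO₃) ≈ -1.3
F⁻: pKₐ(HF) ≈ 3.2 — small and strongly basic; the poor halide leaving group
The question asks for worst first, so the sequence is read in increasing leaving-group ability.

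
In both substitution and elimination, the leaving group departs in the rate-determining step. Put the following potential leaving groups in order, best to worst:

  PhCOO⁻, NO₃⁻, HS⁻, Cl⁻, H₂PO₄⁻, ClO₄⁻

ClO₄⁻ > Cl⁻ > NO₃⁻ > H₂PO₄⁻ > PhCOO⁻ > HS⁻

The more stable X⁻ (or X) is on its own — i.e. the weaker a base it is — the better a leaving group it makes.
ClO₄⁻: pKₐ(HClO₄) ≈ -10
Cl⁻: pKₐ(HCl) ≈ -7
NO₃⁻: pKₐ(HNO₃) ≈ -1.3
H₂PO₄⁻: pKₐ(H₃PO₄) ≈ 2.1
PhCOO⁻: pKₐ(C₆H₅COOH) ≈ 4.2
HS⁻: pKₐ(H₂S) ≈ 7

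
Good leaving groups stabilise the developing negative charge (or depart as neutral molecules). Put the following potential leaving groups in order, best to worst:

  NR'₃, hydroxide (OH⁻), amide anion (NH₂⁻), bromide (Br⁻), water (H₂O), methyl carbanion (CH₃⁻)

bromide (Br⁻) > water (H₂O) > NR'₃ > hydroxide (OH⁻) > amide anion (NH₂⁻) > methyl carbanion (CH₃⁻)

bromide (Br⁻): pKₐ(HBr) ≈ -9 — weak base; good leaving group
water (H₂O): pKₐ(H₃O⁺) ≈ -1.7 — neutral; leaves from a protonated alcohol (R–OH₂⁺)
NR'₃: pKₐ(R'₃NH⁺) ≈ 10.7 — neutral but still a fairly strong base; Hofmann-elimination LG
hydroxide (OH⁻): pKₐ(H₂O) ≈ 15.7
amide anion (NH₂⁻): pKₐ(NH₃) ≈ 38
methyl carbanion (CH₃⁻): pKₐ(CH₄) ≈ 48 — unstabilised carbanion; the worst conceivable leaving group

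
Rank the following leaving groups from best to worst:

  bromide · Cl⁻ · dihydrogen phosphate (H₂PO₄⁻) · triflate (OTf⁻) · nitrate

triflate (OTf⁻): pKₐ(CF₃SO₃H (triflic acid)) ≈ -14
bromide: pKₐ(HBr) ≈ -9 — weak base; good leaving group
Cl⁻: pKₐ(HCl) ≈ -7
nitrate: pKₐ(HNO₃) ≈ -1.3 — resonance-delocalised over three oxygens
dihydrogen phosphate (H₂PO₄⁻): pKₐ(H₃PO₄) ≈ 2.1 — moderate base; biological leaving group after further activation

triflate (OTf⁻) > bromide > Cl⁻ > nitrate > dihydrogen phosphate (H₂PO₄⁻)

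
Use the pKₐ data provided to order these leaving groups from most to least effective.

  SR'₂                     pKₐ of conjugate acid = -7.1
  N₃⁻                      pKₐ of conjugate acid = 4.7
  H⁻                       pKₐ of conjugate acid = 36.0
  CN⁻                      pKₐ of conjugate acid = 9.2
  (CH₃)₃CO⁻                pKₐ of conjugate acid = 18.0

SR'₂ > N₃⁻ > CN⁻ > (CH₃)₃CO⁻ > H⁻

Lower conjugate-acid pKₐ ⇒ weaker base ⇒ better leaving group.
Sorting by the given values: SR'₂ (-7.1), N₃⁻ (4.7), CN⁻ (9.2), (CH₃)₃CO⁻ (18.0), H⁻ (36.0).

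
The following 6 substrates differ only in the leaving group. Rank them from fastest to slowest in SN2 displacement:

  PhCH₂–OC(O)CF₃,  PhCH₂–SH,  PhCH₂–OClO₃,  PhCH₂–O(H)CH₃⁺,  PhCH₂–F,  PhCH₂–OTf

PhCH₂–OTf > PhCH₂–OClO₃ > PhCH₂–O(H)CH₃⁺ > PhCH₂–OC(O)CF₃ > PhCH₂–F > PhCH₂–SH

With the same alkyl group throughout, only the leaving group differentiates the rates.
A good leaving group is a weak base: the lower the pKₐ of its conjugate acid, the more readily it departs.
PhCH₂–OTf loses OTf⁻: pKₐ(CF₃SO₃H (triflic acid)) ≈ -14
PhCH₂–OClO₃ loses ClO₄⁻: pKₐ(HClO₄) ≈ -10
PhCH₂–O(H)CH₃⁺ loses R'OH: pKₐ(R'OH₂⁺) ≈ -2.4
PhCH₂–OC(O)CF₃ loses CF₃COO⁻: pKₐ(CF₃COOH) ≈ 0.2
PhCH₂–F loses F⁻: pKₐ(HF) ≈ 3.2
PhCH₂–SH loses HS⁻: pKₐ(H₂S) ≈ 7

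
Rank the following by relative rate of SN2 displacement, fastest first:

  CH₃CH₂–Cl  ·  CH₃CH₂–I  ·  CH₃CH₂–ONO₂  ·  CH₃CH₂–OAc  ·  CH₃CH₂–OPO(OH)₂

Identical carbon frameworks mean the comparison reduces to leaving-group quality.
The more stable X⁻ (or X) is on its own — i.e. the weaker a base it is — the better a leaving group it makes.
CH₃CH₂–I loses I⁻: pKₐ(HI) ≈ -10
CH₃CH₂–Cl loses Cl⁻: pKₐ(HCl) ≈ -7
CH₃CH₂–ONO₂ loses NO₃⁻: pKₐ(HNO₃) ≈ -1.3
CH₃CH₂–OPO(OH)₂ loses H₂PO₄⁻: pKₐ(H₃PO₄) ≈ 2.1
CH₃CH₂–OAc loses AcO⁻: pKₐ(CH₃COOH) ≈ 4.8

CH₃CH₂–I > CH₃CH₂–Cl > CH₃CH₂–ONO₂ > CH₃CH₂–OPO(OH)₂ > CH₃CH₂–OAc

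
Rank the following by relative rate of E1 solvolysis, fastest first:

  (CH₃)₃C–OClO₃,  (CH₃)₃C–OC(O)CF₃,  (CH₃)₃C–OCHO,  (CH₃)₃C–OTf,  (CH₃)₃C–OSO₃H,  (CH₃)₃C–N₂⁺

Identical carbon frameworks mean the comparison reduces to leaving-group quality.
The more stable X⁻ (or X) is on its own — i.e. the weaker a base it is — the better a leaving group it makes.
(CH₃)₃C–N₂⁺ loses N₂: no meaningful conjugate acid; N₂ departs as an exceptionally stable neutral molecule
(CH₃)₃C–OTf loses OTf⁻: pKₐ(CF₃SO₃H (triflic acid)) ≈ -14
(CH₃)₃C–OClO₃ loses ClO₄⁻: pKₐ(HClO₄) ≈ -10
(CH₃)₃C–OSO₃H loses HSO₄⁻: pKₐ(H₂SO₄) ≈ -3
(CH₃)₃C–OC(O)CF₃ loses CF₃COO⁻: pKₐ(CF₃COOH) ≈ 0.2
(CH₃)₃C–OCHO loses HCOO⁻: pKₐ(HCOOH) ≈ 3.8

(CH₃)₃C–N₂⁺ > (CH₃)₃C–OTf > (CH₃)₃C–OClO₃ > (CH₃)₃C–OSO₃H > (CH₃)₃C–OC(O)CF₃ > (CH₃)₃C–OCHO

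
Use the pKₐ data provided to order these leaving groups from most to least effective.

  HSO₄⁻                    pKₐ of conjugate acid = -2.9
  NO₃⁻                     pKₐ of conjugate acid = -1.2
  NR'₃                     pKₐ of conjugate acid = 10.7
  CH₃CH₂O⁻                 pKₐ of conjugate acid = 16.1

Lower conjugate-acid pKₐ ⇒ weaker base ⇒ better leaving group.
Sorting by the given values: HSO₄⁻ (-2.9), NO₃⁻ (-1.2), NR'₃ (10.7), CH₃CH₂O⁻ (16.1).

HSO₄⁻ > NO₃⁻ > NR'₃ > CH₃CH₂O⁻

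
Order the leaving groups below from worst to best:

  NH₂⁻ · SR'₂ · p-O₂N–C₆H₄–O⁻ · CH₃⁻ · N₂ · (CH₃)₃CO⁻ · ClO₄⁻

CH₃⁻ < NH₂⁻ < (CH₃)₃CO⁻ < p-O₂N–C₆H₄–O⁻ < SR'₂ < ClO₄⁻ < N₂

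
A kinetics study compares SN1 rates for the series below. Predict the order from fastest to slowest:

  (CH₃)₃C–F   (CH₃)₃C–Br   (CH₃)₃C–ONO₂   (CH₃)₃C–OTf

With the same alkyl group throughout, only the leaving group differentiates the rates.
Rank by basicity of the departing species: weakest base leaves most easily.
(CH₃)₃C–OTf loses OTf⁻: pKₐ(CF₃SO₃H (triflic acid)) ≈ -14
(CH₃)₃C–Br loses Br⁻: pKₐ(HBr) ≈ -9
(CH₃)₃C–ONO₂ loses NO₃⁻: pKₐ(HNO₃) ≈ -1.3
(CH₃)₃C–F loses F⁻: pKₐ(HF) ≈ 3.2

(CH₃)₃C–OTf > (CH₃)₃C–Br > (CH₃)₃C–ONO₂ > (CH₃)₃C–F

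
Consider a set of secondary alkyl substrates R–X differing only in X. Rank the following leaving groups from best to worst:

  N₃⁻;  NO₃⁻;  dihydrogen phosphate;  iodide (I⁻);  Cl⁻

iodide (I⁻) > Cl⁻ > NO₃⁻ > dihydrogen phosphate > N₃⁻

A good leaving group is a weak base: the lower the pKₐ of its conjugate acid, the more readily it departs.
iodide (I⁻): pKₐ(HI) ≈ -10
Cl⁻: pKₐ(HCl) ≈ -7
NO₃⁻: pKₐ(HNO₃) ≈ -1.3 — resonance-delocalised over three oxygens
dihydrogen phosphate: pKₐ(H₃PO₄) ≈ 2.1
N₃⁻: pKₐ(HN₃) ≈ 4.7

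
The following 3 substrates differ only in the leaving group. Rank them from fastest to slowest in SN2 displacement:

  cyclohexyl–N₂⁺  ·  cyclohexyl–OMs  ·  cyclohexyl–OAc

With the same alkyl group throughout, only the leaving group differentiates the rates.
Rank by basicity of the departing species: weakest base leaves most easily.
cyclohexyl–N₂⁺ loses N₂: no meaningful conjugate acid; N₂ departs as an exceptionally stable neutral molecule
cyclohexyl–OMs loses OMs⁻: pKₐ(CH₃SO₃H (MsOH)) ≈ -1.9
cyclohexyl–OAc loses AcO⁻: pKₐ(CH₃COOH) ≈ 4.8

cyclohexyl–N₂⁺ > cyclohexyl–OMs > cyclohexyl–OAc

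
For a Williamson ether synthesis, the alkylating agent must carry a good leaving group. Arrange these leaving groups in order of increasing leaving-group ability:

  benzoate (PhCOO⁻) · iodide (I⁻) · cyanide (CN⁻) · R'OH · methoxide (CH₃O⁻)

A good leaving group is a weak base: the lower the pKₐ of its conjugate acid, the more readily it departs.
iodide (I⁻): pKₐ(HI) ≈ -10
R'OH: pKₐ(R'OH₂⁺) ≈ -2.4 — neutral; leaves from a protonated ether (an oxonium ion, R–O(H)R'⁺)
benzoate (PhCOO⁻): pKₐ(C₆H₅COOH) ≈ 4.2 — aryl carboxylate
cyanide (CN⁻): pKₐ(HCN) ≈ 9.2 — sp carbon stabilises the charge somewhat, but still a poor LG
methoxide (CH₃O⁻): pKₐ(CH₃OH) ≈ 15.5 — strong base; alkoxides do not leave unassisted
Listed from poorest to best leaving group as asked.

methoxide (CH₃O⁻) < cyanide (CN⁻) < benzoate (PhCOO⁻) < R'OH < iodide (I⁻)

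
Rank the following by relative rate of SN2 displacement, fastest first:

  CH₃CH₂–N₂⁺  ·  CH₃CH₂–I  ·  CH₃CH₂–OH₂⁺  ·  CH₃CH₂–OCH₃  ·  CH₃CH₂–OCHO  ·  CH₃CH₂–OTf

Identical carbon frameworks mean the comparison reduces to leaving-group quality.
Leaving-group ability tracks the stability of the departed species; conjugate-acid pKₐ is the usual yardstick (lower pKₐ → better LG).
CH₃CH₂–N₂⁺ loses N₂: no meaningful conjugate acid; N₂ departs as an exceptionally stable neutral molecule
CH₃CH₂–OTf loses OTf⁻: pKₐ(CF₃SO₃H (triflic acid)) ≈ -14
CH₃CH₂–I loses I⁻: pKₐ(HI) ≈ -10
CH₃CH₂–OH₂⁺ loses H₂O: pKₐ(H₃O⁺) ≈ -1.7
CH₃CH₂–OCHO loses HCOO⁻: pKₐ(HCOOH) ≈ 3.8
CH₃CH₂–OCH₃ loses CH₃O⁻: pKₐ(CH₃OH) ≈ 15.5

CH₃CH₂–N₂⁺ > CH₃CH₂–OTf > CH₃CH₂–I > CH₃CH₂–OH₂⁺ > CH₃CH₂–OCHO > CH₃CH₂–OCH₃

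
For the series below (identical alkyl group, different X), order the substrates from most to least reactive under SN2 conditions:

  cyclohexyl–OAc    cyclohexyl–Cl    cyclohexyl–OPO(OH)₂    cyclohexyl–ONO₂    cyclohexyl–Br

cyclohexyl–Br > cyclohexyl–Cl > cyclohexyl–ONO₂ > cyclohexyl–OPO(OH)₂ > cyclohexyl–OAc

The skeletons are identical, so relative rate is governed entirely by leaving-group ability.
The more stable X⁻ (or X) is on its own — i.e. the weaker a base it is — the better a leaving group it makes.
cyclohexyl–Br loses Br⁻: pKₐ(HBr) ≈ -9
cyclohexyl–Cl loses Cl⁻: pKₐ(HCl) ≈ -7
cyclohexyl–ONO₂ loses NO₃⁻: pKₐ(HNO₃) ≈ -1.3
cyclohexyl–OPO(OH)₂ loses H₂PO₄⁻: pKₐ(H₃PO₄) ≈ 2.1
cyclohexyl–OAc loses AcO⁻: pKₐ(CH₃COOH) ≈ 4.8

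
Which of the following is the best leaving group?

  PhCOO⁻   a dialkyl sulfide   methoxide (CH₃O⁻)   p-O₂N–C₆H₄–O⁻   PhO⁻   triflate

triflate

A good leaving group is a weak base: the lower the pKₐ of its conjugate acid, the more readily it departs.
triflate: pKₐ(CF₃SO₃H (triflic acid)) ≈ -14
a dialkyl sulfide: pKₐ(R'₂SH⁺) ≈ -7
PhCOO⁻: pKₐ(C₆H₅COOH) ≈ 4.2
p-O₂N–C₆H₄–O⁻: pKₐ(p-nitrophenol) ≈ 7.2
PhO⁻: pKₐ(C₆H₅OH (phenol)) ≈ 10
methoxide (CH₃O⁻): pKₐ(CH₃OH) ≈ 15.5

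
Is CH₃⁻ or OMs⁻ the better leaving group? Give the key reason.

OMs⁻ is the better leaving group.
pKₐ(CH₃SO₃H (MsOH)) ≈ -1.9 versus pKₐ(CH₄) ≈ 48: OMs⁻ is the much weaker base.
Resonance-delocalised alkanesulfonate.

OMs⁻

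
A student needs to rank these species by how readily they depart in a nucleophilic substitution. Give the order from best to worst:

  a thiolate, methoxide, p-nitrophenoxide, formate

formate > p-nitrophenoxide > a thiolate > methoxide

The more stable X⁻ (or X) is on its own — i.e. the weaker a base it is — the better a leaving group it makes.
formate: pKₐ(HCOOH) ≈ 3.8
p-nitrophenoxide: pKₐ(p-nitrophenol) ≈ 7.2
a thiolate: pKₐ(RSH (a thiol)) ≈ 10.5
methoxide: pKₐ(CH₃OH) ≈ 15.5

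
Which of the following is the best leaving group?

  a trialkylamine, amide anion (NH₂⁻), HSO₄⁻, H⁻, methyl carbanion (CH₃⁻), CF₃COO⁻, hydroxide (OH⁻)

HSO₄⁻

HSO₄⁻: pKₐ(H₂SO₄) ≈ -3
CF₃COO⁻: pKₐ(CF₃COOH) ≈ 0.2
a trialkylamine: pKₐ(R'₃NH⁺) ≈ 10.7
hydroxide (OH⁻): pKₐ(H₂O) ≈ 15.7
H⁻: pKₐ(H₂) ≈ 36
amide anion (NH₂⁻): pKₐ(NH₃) ≈ 38
methyl carbanion (CH₃⁻): pKₐ(CH₄) ≈ 48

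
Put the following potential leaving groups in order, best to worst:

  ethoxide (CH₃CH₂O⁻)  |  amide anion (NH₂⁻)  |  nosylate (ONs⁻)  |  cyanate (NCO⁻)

nosylate (ONs⁻) > cyanate (NCO⁻) > ethoxide (CH₃CH₂O⁻) > amide anion (NH₂⁻)

The more stable X⁻ (or X) is on its own — i.e. the weaker a base it is — the better a leaving group it makes.
nosylate (ONs⁻): pKₐ(p-O₂NC₆H₄SO₃H) ≈ -3.5
cyanate (NCO⁻): pKₐ(HOCN) ≈ 3.5 — resonance between N and O
ethoxide (CH₃CH₂O⁻): pKₐ(CH₃CH₂OH) ≈ 16
amide anion (NH₂⁻): pKₐ(NH₃) ≈ 38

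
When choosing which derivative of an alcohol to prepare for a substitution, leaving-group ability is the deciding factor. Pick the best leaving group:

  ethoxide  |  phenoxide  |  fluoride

Leaving-group ability tracks the stability of the departed species; conjugate-acid pKₐ is the usual yardstick (lower pKₐ → better LG).
fluoride: pKₐ(HF) ≈ 3.2
phenoxide: pKₐ(C₆H₅OH (phenol)) ≈ 10
ethoxide: pKₐ(CH₃CH₂OH) ≈ 16

fluoride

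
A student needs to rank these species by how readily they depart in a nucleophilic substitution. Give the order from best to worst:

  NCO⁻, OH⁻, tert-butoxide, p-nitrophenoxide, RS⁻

NCO⁻ > p-nitrophenoxide > RS⁻ > OH⁻ > tert-butoxide

The more stable X⁻ (or X) is on its own — i.e. the weaker a base it is — the better a leaving group it makes.
NCO⁻: pKₐ(HOCN) ≈ 3.5
p-nitrophenoxide: pKₐ(p-nitrophenol) ≈ 7.2
RS⁻: pKₐ(RSH (a thiol)) ≈ 10.5
OH⁻: pKₐ(H₂O) ≈ 15.7
tert-butoxide: pKₐ(t-BuOH) ≈ 18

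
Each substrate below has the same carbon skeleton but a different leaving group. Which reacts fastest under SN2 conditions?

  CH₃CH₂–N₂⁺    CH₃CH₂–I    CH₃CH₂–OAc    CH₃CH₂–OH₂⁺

CH₃CH₂–N₂⁺

The skeletons are identical, so relative rate is governed entirely by leaving-group ability.
Rank by basicity of the departing species: weakest base leaves most easily.
CH₃CH₂–N₂⁺ loses N₂: no meaningful conjugate acid; N₂ departs as an exceptionally stable neutral molecule
CH₃CH₂–I loses I⁻: pKₐ(HI) ≈ -10
CH₃CH₂–OH₂⁺ loses H₂O: pKₐ(H₃O⁺) ≈ -1.7
CH₃CH₂–OAc loses AcO⁻: pKₐ(CH₃COOH) ≈ 4.8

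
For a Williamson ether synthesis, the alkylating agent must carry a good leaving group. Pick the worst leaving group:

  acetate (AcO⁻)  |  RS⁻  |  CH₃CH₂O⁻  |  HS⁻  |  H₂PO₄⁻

CH₃CH₂O⁻

The more stable X⁻ (or X) is on its own — i.e. the weaker a base it is — the better a leaving group it makes.
H₂PO₄⁻: pKₐ(H₃PO₄) ≈ 2.1
acetate (AcO⁻): pKₐ(CH₃COOH) ≈ 4.8
HS⁻: pKₐ(H₂S) ≈ 7
RS⁻: pKₐ(RSH (a thiol)) ≈ 10.5
CH₃CH₂O⁻: pKₐ(CH₃CH₂OH) ≈ 16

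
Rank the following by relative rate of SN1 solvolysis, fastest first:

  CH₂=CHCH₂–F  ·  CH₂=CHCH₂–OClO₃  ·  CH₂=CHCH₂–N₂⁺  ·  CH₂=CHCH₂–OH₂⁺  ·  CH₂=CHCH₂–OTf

CH₂=CHCH₂–N₂⁺ > CH₂=CHCH₂–OTf > CH₂=CHCH₂–OClO₃ > CH₂=CHCH₂–OH₂⁺ > CH₂=CHCH₂–F

With the same alkyl group throughout, only the leaving group differentiates the rates.
The more stable X⁻ (or X) is on its own — i.e. the weaker a base it is — the better a leaving group it makes.
CH₂=CHCH₂–N₂⁺ loses N₂: no meaningful conjugate acid; N₂ departs as an exceptionally stable neutral molecule
CH₂=CHCH₂–OTf loses OTf⁻: pKₐ(CF₃SO₃H (triflic acid)) ≈ -14
CH₂=CHCH₂–OClO₃ loses ClO₄⁻: pKₐ(HClO₄) ≈ -10
CH₂=CHCH₂–OH₂⁺ loses H₂O: pKₐ(H₃O⁺) ≈ -1.7
CH₂=CHCH₂–F loses F⁻: pKₐ(HF) ≈ 3.2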